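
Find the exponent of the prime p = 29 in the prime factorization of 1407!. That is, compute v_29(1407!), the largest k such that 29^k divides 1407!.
v_29(1407!) = 49

Legendre's formula: v_p(n!) = Σ_{k ≥ 1} ⌊n / p^k⌋. For p = 29, n = 1407, the terms are:
  ⌊1407/29^1⌋ = ⌊1407/29⌋ = 48
  ⌊1407/29^2⌋ = ⌊1407/841⌋ = 1
(the next term ⌊1407/29^3⌋ = 0, terminating the sum). Summing: v_29(1407!) = 48 + 1 = 49.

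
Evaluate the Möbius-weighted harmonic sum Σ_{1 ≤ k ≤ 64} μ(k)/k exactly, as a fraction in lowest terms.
Σ μ(k)/k = 1874648830674470878723/117288381359406970983270

Values of μ(k) for 1 ≤ k ≤ 64: μ(1) = 1, μ(2) = -1, μ(3) = -1, μ(5) = -1, μ(6) = 1, μ(7) = -1, μ(10) = 1, μ(11) = -1, μ(13) = -1, μ(14) = 1, μ(15) = 1, μ(17) = -1, μ(19) = -1, μ(21) = 1, μ(22) = 1, μ(23) = -1, μ(26) = 1, μ(29) = -1, μ(30) = -1, μ(31) = -1, μ(33) = 1, μ(34) = 1, μ(35) = 1, μ(37) = -1, μ(38) = 1, μ(39) = 1, μ(41) = -1, μ(42) = -1, μ(43) = -1, μ(46) = 1, μ(47) = -1, μ(51) = 1, μ(53) = -1, μ(55) = 1, μ(57) = 1, μ(58) = 1, μ(59) = -1, μ(61) = -1, μ(62) = 1, with μ = 0 on non-squarefree integers. Summing μ(k)/k for k where μ(k) ≠ 0 gives 1874648830674470878723/117288381359406970983270 ≈ 0.0160. (PNT ⟺ this sum → 0 as n → ∞.)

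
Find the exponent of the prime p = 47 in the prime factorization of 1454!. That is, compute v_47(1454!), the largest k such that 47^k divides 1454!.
v_47(1454!) = 30

Legendre's formula: v_p(n!) = Σ_{k ≥ 1} ⌊n / p^k⌋. For p = 47, n = 1454, the terms are:
  ⌊1454/47^1⌋ = ⌊1454/47⌋ = 30
(the next term ⌊1454/47^2⌋ = 0, terminating the sum). Summing: v_47(1454!) = 30 = 30.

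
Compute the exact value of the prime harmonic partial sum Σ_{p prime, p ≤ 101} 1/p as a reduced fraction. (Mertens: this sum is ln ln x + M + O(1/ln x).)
Σ 1/p = 422113843906354093775418512493046577809/232862364358497360900063316880507363070

π(101) = 26, so the primes ≤ 101 are [2, 3, 5, 7, 11, 13, 17, 19, 23, 29, 31, 37, 41, 43, 47, 53, 59, 61, 67, 71, 73, 79, 83, 89, 97, 101]. Summing 1/p over these primes: 422113843906354093775418512493046577809/232862364358497360900063316880507363070 ≈ 1.8127. Mertens estimate ln ln(101) + 0.2615 ≈ 1.7908.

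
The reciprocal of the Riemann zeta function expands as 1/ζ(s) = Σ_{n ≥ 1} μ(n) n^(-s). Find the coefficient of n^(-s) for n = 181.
μ(181) = -1

Factor n = 181 = 181. μ(n) = 0 if any exponent ≥ 2 (not squarefree); otherwise μ(n) = (−1)^{ω(n)} where ω(n) is the number of distinct prime factors. Applying: μ(181) = -1.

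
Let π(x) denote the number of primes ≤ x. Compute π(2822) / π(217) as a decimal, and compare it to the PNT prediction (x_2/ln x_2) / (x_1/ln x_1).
π(2822)/π(217) = 410/47 ≈ 8.7234;  PNT prediction ≈ 8.8058.

π(217) = 47 and π(2822) = 410, so π(2822)/π(217) ≈ 8.7234. The PNT-predicted ratio is (2822/ln(2822)) / (217/ln(217)) ≈ 8.8058. The two agree to within a few percent, as expected.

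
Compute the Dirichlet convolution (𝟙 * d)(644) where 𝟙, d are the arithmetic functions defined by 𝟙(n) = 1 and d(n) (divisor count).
(𝟙 * d)(644) = 54

Divisors of 644: [1, 2, 4, 7, 14, 23, 28, 46, 92, 161, 322, 644]. For each d | 644:
  d = 1: 𝟙(1) · d(644/1) = 1 · 12 = 12
  d = 2: 𝟙(2) · d(644/2) = 1 · 8 = 8
  d = 4: 𝟙(4) · d(644/4) = 1 · 4 = 4
  d = 7: 𝟙(7) · d(644/7) = 1 · 6 = 6
  d = 14: 𝟙(14) · d(644/14) = 1 · 4 = 4
  d = 23: 𝟙(23) · d(644/23) = 1 · 6 = 6
  d = 28: 𝟙(28) · d(644/28) = 1 · 2 = 2
  d = 46: 𝟙(46) · d(644/46) = 1 · 4 = 4
  d = 92: 𝟙(92) · d(644/92) = 1 · 2 = 2
  d = 161: 𝟙(161) · d(644/161) = 1 · 3 = 3
  d = 322: 𝟙(322) · d(644/322) = 1 · 2 = 2
  d = 644: 𝟙(644) · d(644/644) = 1 · 1 = 1
Summing: (𝟙 * d)(644) = 12 + 8 + 4 + 6 + 4 + 6 + 2 + 4 + 2 + 3 + 2 + 1 = 54.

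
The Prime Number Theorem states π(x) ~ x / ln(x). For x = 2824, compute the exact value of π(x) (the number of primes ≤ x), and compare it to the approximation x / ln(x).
π(2824) = 410;  x/ln(x) ≈ 355.40;  relative error ≈ 13.32%.

Directly count primes up to 2824: π(2824) = 410. The PNT approximation gives 2824/ln(2824) ≈ 2824/7.94591 ≈ 355.40. Relative error (π(x) − x/ln(x)) / π(x) ≈ 13.32%; the approximation is known to undercount slightly (Li(x) is a better estimate).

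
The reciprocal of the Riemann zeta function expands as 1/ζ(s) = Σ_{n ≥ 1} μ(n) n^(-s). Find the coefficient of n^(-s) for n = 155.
μ(155) = 1

Factor n = 155 = 5 · 31. μ(n) = 0 if any exponent ≥ 2 (not squarefree); otherwise μ(n) = (−1)^{ω(n)} where ω(n) is the number of distinct prime factors. Applying: μ(155) = 1.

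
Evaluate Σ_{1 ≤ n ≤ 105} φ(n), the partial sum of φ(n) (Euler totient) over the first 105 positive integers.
Σ_{n ≤ 105} φ(n) = 3374

Compute φ(n) for each 1 ≤ n ≤ 105: φ(1) = 1, φ(2) = 1, φ(3) = 2, φ(4) = 2, φ(5) = 4, φ(6) = 2, φ(7) = 6, φ(8) = 4, φ(9) = 6, φ(10) = 4, φ(11) = 10, φ(12) = 4, φ(13) = 12, φ(14) = 6, φ(15) = 8, φ(16) = 8, φ(17) = 16, φ(18) = 6, φ(19) = 18, φ(20) = 8, φ(21) = 12, φ(22) = 10, φ(23) = 22, φ(24) = 8, φ(25) = 20, φ(26) = 12, φ(27) = 18, φ(28) = 12, φ(29) = 28, φ(30) = 8, φ(31) = 30, φ(32) = 16, φ(33) = 20, φ(34) = 16, φ(35) = 24, φ(36) = 12, φ(37) = 36, φ(38) = 18, φ(39) = 24, φ(40) = 16, φ(41) = 40, φ(42) = 12, φ(43) = 42, φ(44) = 20, φ(45) = 24, φ(46) = 22, φ(47) = 46, φ(48) = 16, φ(49) = 42, φ(50) = 20, φ(51) = 32, φ(52) = 24, φ(53) = 52, φ(54) = 18, φ(55) = 40, φ(56) = 24, φ(57) = 36, φ(58) = 28, φ(59) = 58, φ(60) = 16, φ(61) = 60, φ(62) = 30, φ(63) = 36, φ(64) = 32, φ(65) = 48, φ(66) = 20, φ(67) = 66, φ(68) = 32, φ(69) = 44, φ(70) = 24, φ(71) = 70, φ(72) = 24, φ(73) = 72, φ(74) = 36, φ(75) = 40, φ(76) = 36, φ(77) = 60, φ(78) = 24, φ(79) = 78, φ(80) = 32, φ(81) = 54, φ(82) = 40, φ(83) = 82, φ(84) = 24, φ(85) = 64, φ(86) = 42, φ(87) = 56, φ(88) = 40, φ(89) = 88, φ(90) = 24, φ(91) = 72, φ(92) = 44, φ(93) = 60, φ(94) = 46, φ(95) = 72, φ(96) = 32, φ(97) = 96, φ(98) = 42, φ(99) = 60, φ(100) = 40, φ(101) = 100, φ(102) = 32, φ(103) = 102, φ(104) = 48, φ(105) = 48. Summing all 105 values: 3374. (Average order: Σ_{n ≤ x} φ(n) ~ (3/π²) x². For x = 105, (3/π²)·105² ≈ 3351.20.)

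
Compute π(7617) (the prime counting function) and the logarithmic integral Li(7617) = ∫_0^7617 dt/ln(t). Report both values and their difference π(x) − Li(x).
π(7617) = 967;  Li(7617) ≈ 983.68;  π(x) − Li(x) ≈ -16.68.

Direct count of primes ≤ 7617 gives π(7617) = 967. Numerical evaluation of the logarithmic integral gives Li(7617) ≈ 983.68. The difference π(x) − Li(x) ≈ -16.68 is typically negative for small/moderate x (Li(x) overestimates), though Littlewood's theorem shows this sign changes infinitely often.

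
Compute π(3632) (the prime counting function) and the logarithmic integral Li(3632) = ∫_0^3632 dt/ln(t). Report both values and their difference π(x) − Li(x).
π(3632) = 508;  Li(3632) ≈ 520.74;  π(x) − Li(x) ≈ -12.74.

Direct count of primes ≤ 3632 gives π(3632) = 508. Numerical evaluation of the logarithmic integral gives Li(3632) ≈ 520.74. The difference π(x) − Li(x) ≈ -12.74 is typically negative for small/moderate x (Li(x) overestimates), though Littlewood's theorem shows this sign changes infinitely often.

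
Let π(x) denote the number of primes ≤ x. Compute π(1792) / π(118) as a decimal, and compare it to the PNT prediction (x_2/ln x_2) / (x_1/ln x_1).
π(1792)/π(118) = 278/30 ≈ 9.2667;  PNT prediction ≈ 9.6715.

π(118) = 30 and π(1792) = 278, so π(1792)/π(118) ≈ 9.2667. The PNT-predicted ratio is (1792/ln(1792)) / (118/ln(118)) ≈ 9.6715. The two agree to within a few percent, as expected.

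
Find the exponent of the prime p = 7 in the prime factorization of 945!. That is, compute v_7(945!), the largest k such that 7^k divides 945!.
v_7(945!) = 156

Legendre's formula: v_p(n!) = Σ_{k ≥ 1} ⌊n / p^k⌋. For p = 7, n = 945, the terms are:
  ⌊945/7^1⌋ = ⌊945/7⌋ = 135
  ⌊945/7^2⌋ = ⌊945/49⌋ = 19
  ⌊945/7^3⌋ = ⌊945/343⌋ = 2
(the next term ⌊945/7^4⌋ = 0, terminating the sum). Summing: v_7(945!) = 135 + 19 + 2 = 156.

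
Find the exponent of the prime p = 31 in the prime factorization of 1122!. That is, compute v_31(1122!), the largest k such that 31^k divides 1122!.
v_31(1122!) = 37

Legendre's formula: v_p(n!) = Σ_{k ≥ 1} ⌊n / p^k⌋. For p = 31, n = 1122, the terms are:
  ⌊1122/31^1⌋ = ⌊1122/31⌋ = 36
  ⌊1122/31^2⌋ = ⌊1122/961⌋ = 1
(the next term ⌊1122/31^3⌋ = 0, terminating the sum). Summing: v_31(1122!) = 36 + 1 = 37.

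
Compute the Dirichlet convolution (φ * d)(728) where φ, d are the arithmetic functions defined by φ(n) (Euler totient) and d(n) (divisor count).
(φ * d)(728) = 1680

Divisors of 728: [1, 2, 4, 7, 8, 13, 14, 26, 28, 52, 56, 91, 104, 182, 364, 728]. For each d | 728:
  d = 1: φ(1) · d(728/1) = 1 · 16 = 16
  d = 2: φ(2) · d(728/2) = 1 · 12 = 12
  d = 4: φ(4) · d(728/4) = 2 · 8 = 16
  d = 7: φ(7) · d(728/7) = 6 · 8 = 48
  d = 8: φ(8) · d(728/8) = 4 · 4 = 16
  d = 13: φ(13) · d(728/13) = 12 · 8 = 96
  d = 14: φ(14) · d(728/14) = 6 · 6 = 36
  d = 26: φ(26) · d(728/26) = 12 · 6 = 72
  d = 28: φ(28) · d(728/28) = 12 · 4 = 48
  d = 52: φ(52) · d(728/52) = 24 · 4 = 96
  d = 56: φ(56) · d(728/56) = 24 · 2 = 48
  d = 91: φ(91) · d(728/91) = 72 · 4 = 288
  d = 104: φ(104) · d(728/104) = 48 · 2 = 96
  d = 182: φ(182) · d(728/182) = 72 · 3 = 216
  d = 364: φ(364) · d(728/364) = 144 · 2 = 288
  d = 728: φ(728) · d(728/728) = 288 · 1 = 288
Summing: (φ * d)(728) = 16 + 12 + 16 + 48 + 16 + 96 + 36 + 72 + 48 + 96 + 48 + 288 + 96 + 216 + 288 + 288 = 1680.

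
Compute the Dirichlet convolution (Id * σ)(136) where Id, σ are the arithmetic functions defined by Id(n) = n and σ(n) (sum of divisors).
(Id * σ)(136) = 1715

Divisors of 136: [1, 2, 4, 8, 17, 34, 68, 136]. For each d | 136:
  d = 1: Id(1) · σ(136/1) = 1 · 270 = 270
  d = 2: Id(2) · σ(136/2) = 2 · 126 = 252
  d = 4: Id(4) · σ(136/4) = 4 · 54 = 216
  d = 8: Id(8) · σ(136/8) = 8 · 18 = 144
  d = 17: Id(17) · σ(136/17) = 17 · 15 = 255
  d = 34: Id(34) · σ(136/34) = 34 · 7 = 238
  d = 68: Id(68) · σ(136/68) = 68 · 3 = 204
  d = 136: Id(136) · σ(136/136) = 136 · 1 = 136
Summing: (Id * σ)(136) = 270 + 252 + 216 + 144 + 255 + 238 + 204 + 136 = 1715.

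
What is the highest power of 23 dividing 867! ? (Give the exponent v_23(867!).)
v_23(867!) = 38

Legendre's formula: v_p(n!) = Σ_{k ≥ 1} ⌊n / p^k⌋. For p = 23, n = 867, the terms are:
  ⌊867/23^1⌋ = ⌊867/23⌋ = 37
  ⌊867/23^2⌋ = ⌊867/529⌋ = 1
(the next term ⌊867/23^3⌋ = 0, terminating the sum). Summing: v_23(867!) = 37 + 1 = 38.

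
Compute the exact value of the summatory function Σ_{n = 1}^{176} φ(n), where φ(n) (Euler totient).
Σ_{n ≤ 176} φ(n) = 9450

Compute φ(n) for each 1 ≤ n ≤ 176: φ(1) = 1, φ(2) = 1, φ(3) = 2, φ(4) = 2, φ(5) = 4, φ(6) = 2, φ(7) = 6, φ(8) = 4, φ(9) = 6, φ(10) = 4, φ(11) = 10, φ(12) = 4, φ(13) = 12, φ(14) = 6, φ(15) = 8, φ(16) = 8, φ(17) = 16, φ(18) = 6, φ(19) = 18, φ(20) = 8, φ(21) = 12, φ(22) = 10, φ(23) = 22, φ(24) = 8, φ(25) = 20, φ(26) = 12, φ(27) = 18, φ(28) = 12, φ(29) = 28, φ(30) = 8, φ(31) = 30, φ(32) = 16, φ(33) = 20, φ(34) = 16, φ(35) = 24, φ(36) = 12, φ(37) = 36, φ(38) = 18, φ(39) = 24, φ(40) = 16, φ(41) = 40, φ(42) = 12, φ(43) = 42, φ(44) = 20, φ(45) = 24, φ(46) = 22, φ(47) = 46, φ(48) = 16, φ(49) = 42, φ(50) = 20, φ(51) = 32, φ(52) = 24, φ(53) = 52, φ(54) = 18, φ(55) = 40, φ(56) = 24, φ(57) = 36, φ(58) = 28, φ(59) = 58, φ(60) = 16, φ(61) = 60, φ(62) = 30, φ(63) = 36, φ(64) = 32, φ(65) = 48, φ(66) = 20, φ(67) = 66, φ(68) = 32, φ(69) = 44, φ(70) = 24, φ(71) = 70, φ(72) = 24, φ(73) = 72, φ(74) = 36, φ(75) = 40, φ(76) = 36, φ(77) = 60, φ(78) = 24, φ(79) = 78, φ(80) = 32, φ(81) = 54, φ(82) = 40, φ(83) = 82, φ(84) = 24, φ(85) = 64, φ(86) = 42, φ(87) = 56, φ(88) = 40, φ(89) = 88, φ(90) = 24, φ(91) = 72, φ(92) = 44, φ(93) = 60, φ(94) = 46, φ(95) = 72, φ(96) = 32, φ(97) = 96, φ(98) = 42, φ(99) = 60, φ(100) = 40, φ(101) = 100, φ(102) = 32, φ(103) = 102, φ(104) = 48, φ(105) = 48, φ(106) = 52, φ(107) = 106, φ(108) = 36, φ(109) = 108, φ(110) = 40, φ(111) = 72, φ(112) = 48, φ(113) = 112, φ(114) = 36, φ(115) = 88, φ(116) = 56, φ(117) = 72, φ(118) = 58, φ(119) = 96, φ(120) = 32, φ(121) = 110, φ(122) = 60, φ(123) = 80, φ(124) = 60, φ(125) = 100, φ(126) = 36, φ(127) = 126, φ(128) = 64, φ(129) = 84, φ(130) = 48, φ(131) = 130, φ(132) = 40, φ(133) = 108, φ(134) = 66, φ(135) = 72, φ(136) = 64, φ(137) = 136, φ(138) = 44, φ(139) = 138, φ(140) = 48, φ(141) = 92, φ(142) = 70, φ(143) = 120, φ(144) = 48, φ(145) = 112, φ(146) = 72, φ(147) = 84, φ(148) = 72, φ(149) = 148, φ(150) = 40, φ(151) = 150, φ(152) = 72, φ(153) = 96, φ(154) = 60, φ(155) = 120, φ(156) = 48, φ(157) = 156, φ(158) = 78, φ(159) = 104, φ(160) = 64, φ(161) = 132, φ(162) = 54, φ(163) = 162, φ(164) = 80, φ(165) = 80, φ(166) = 82, φ(167) = 166, φ(168) = 48, φ(169) = 156, φ(170) = 64, φ(171) = 108, φ(172) = 84, φ(173) = 172, φ(174) = 56, φ(175) = 120, φ(176) = 80. Summing all 176 values: 9450. (Average order: Σ_{n ≤ x} φ(n) ~ (3/π²) x². For x = 176, (3/π²)·176² ≈ 9415.57.)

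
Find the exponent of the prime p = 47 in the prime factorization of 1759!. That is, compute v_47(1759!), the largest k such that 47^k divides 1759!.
v_47(1759!) = 37

Legendre's formula: v_p(n!) = Σ_{k ≥ 1} ⌊n / p^k⌋. For p = 47, n = 1759, the terms are:
  ⌊1759/47^1⌋ = ⌊1759/47⌋ = 37
(the next term ⌊1759/47^2⌋ = 0, terminating the sum). Summing: v_47(1759!) = 37 = 37.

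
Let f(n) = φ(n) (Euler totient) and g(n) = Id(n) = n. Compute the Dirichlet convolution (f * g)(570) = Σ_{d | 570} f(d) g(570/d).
(φ * Id)(570) = 4995

Divisors of 570: [1, 2, 3, 5, 6, 10, 15, 19, 30, 38, 57, 95, 114, 190, 285, 570]. For each d | 570:
  d = 1: φ(1) · Id(570/1) = 1 · 570 = 570
  d = 2: φ(2) · Id(570/2) = 1 · 285 = 285
  d = 3: φ(3) · Id(570/3) = 2 · 190 = 380
  d = 5: φ(5) · Id(570/5) = 4 · 114 = 456
  d = 6: φ(6) · Id(570/6) = 2 · 95 = 190
  d = 10: φ(10) · Id(570/10) = 4 · 57 = 228
  d = 15: φ(15) · Id(570/15) = 8 · 38 = 304
  d = 19: φ(19) · Id(570/19) = 18 · 30 = 540
  d = 30: φ(30) · Id(570/30) = 8 · 19 = 152
  d = 38: φ(38) · Id(570/38) = 18 · 15 = 270
  d = 57: φ(57) · Id(570/57) = 36 · 10 = 360
  d = 95: φ(95) · Id(570/95) = 72 · 6 = 432
  d = 114: φ(114) · Id(570/114) = 36 · 5 = 180
  d = 190: φ(190) · Id(570/190) = 72 · 3 = 216
  d = 285: φ(285) · Id(570/285) = 144 · 2 = 288
  d = 570: φ(570) · Id(570/570) = 144 · 1 = 144
Summing: (φ * Id)(570) = 570 + 285 + 380 + 456 + 190 + 228 + 304 + 540 + 152 + 270 + 360 + 432 + 180 + 216 + 288 + 144 = 4995.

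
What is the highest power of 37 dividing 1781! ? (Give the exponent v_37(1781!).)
v_37(1781!) = 49

Legendre's formula: v_p(n!) = Σ_{k ≥ 1} ⌊n / p^k⌋. For p = 37, n = 1781, the terms are:
  ⌊1781/37^1⌋ = ⌊1781/37⌋ = 48
  ⌊1781/37^2⌋ = ⌊1781/1369⌋ = 1
(the next term ⌊1781/37^3⌋ = 0, terminating the sum). Summing: v_37(1781!) = 48 + 1 = 49.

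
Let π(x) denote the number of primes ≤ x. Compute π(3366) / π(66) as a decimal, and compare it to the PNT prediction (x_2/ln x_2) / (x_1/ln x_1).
π(3366)/π(66) = 474/18 ≈ 26.3333;  PNT prediction ≈ 26.3095.

π(66) = 18 and π(3366) = 474, so π(3366)/π(66) ≈ 26.3333. The PNT-predicted ratio is (3366/ln(3366)) / (66/ln(66)) ≈ 26.3095. The two agree to within a few percent, as expected.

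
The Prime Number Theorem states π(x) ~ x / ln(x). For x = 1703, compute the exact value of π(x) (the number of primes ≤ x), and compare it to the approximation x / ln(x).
π(1703) = 266;  x/ln(x) ≈ 228.89;  relative error ≈ 13.95%.

Directly count primes up to 1703: π(1703) = 266. The PNT approximation gives 1703/ln(1703) ≈ 1703/7.44015 ≈ 228.89. Relative error (π(x) − x/ln(x)) / π(x) ≈ 13.95%; the approximation is known to undercount slightly (Li(x) is a better estimate).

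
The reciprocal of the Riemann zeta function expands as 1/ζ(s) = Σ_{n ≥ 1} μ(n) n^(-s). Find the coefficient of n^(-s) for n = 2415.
μ(2415) = 1

Factor n = 2415 = 3 · 5 · 7 · 23. μ(n) = 0 if any exponent ≥ 2 (not squarefree); otherwise μ(n) = (−1)^{ω(n)} where ω(n) is the number of distinct prime factors. Applying: μ(2415) = 1.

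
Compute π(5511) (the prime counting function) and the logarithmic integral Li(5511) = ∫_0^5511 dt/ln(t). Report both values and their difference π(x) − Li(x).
π(5511) = 728;  Li(5511) ≈ 743.93;  π(x) − Li(x) ≈ -15.93.

Direct count of primes ≤ 5511 gives π(5511) = 728. Numerical evaluation of the logarithmic integral gives Li(5511) ≈ 743.93. The difference π(x) − Li(x) ≈ -15.93 is typically negative for small/moderate x (Li(x) overestimates), though Littlewood's theorem shows this sign changes infinitely often.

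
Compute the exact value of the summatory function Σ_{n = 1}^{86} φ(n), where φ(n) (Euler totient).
Σ_{n ≤ 86} φ(n) = 2272

Compute φ(n) for each 1 ≤ n ≤ 86: φ(1) = 1, φ(2) = 1, φ(3) = 2, φ(4) = 2, φ(5) = 4, φ(6) = 2, φ(7) = 6, φ(8) = 4, φ(9) = 6, φ(10) = 4, φ(11) = 10, φ(12) = 4, φ(13) = 12, φ(14) = 6, φ(15) = 8, φ(16) = 8, φ(17) = 16, φ(18) = 6, φ(19) = 18, φ(20) = 8, φ(21) = 12, φ(22) = 10, φ(23) = 22, φ(24) = 8, φ(25) = 20, φ(26) = 12, φ(27) = 18, φ(28) = 12, φ(29) = 28, φ(30) = 8, φ(31) = 30, φ(32) = 16, φ(33) = 20, φ(34) = 16, φ(35) = 24, φ(36) = 12, φ(37) = 36, φ(38) = 18, φ(39) = 24, φ(40) = 16, φ(41) = 40, φ(42) = 12, φ(43) = 42, φ(44) = 20, φ(45) = 24, φ(46) = 22, φ(47) = 46, φ(48) = 16, φ(49) = 42, φ(50) = 20, φ(51) = 32, φ(52) = 24, φ(53) = 52, φ(54) = 18, φ(55) = 40, φ(56) = 24, φ(57) = 36, φ(58) = 28, φ(59) = 58, φ(60) = 16, φ(61) = 60, φ(62) = 30, φ(63) = 36, φ(64) = 32, φ(65) = 48, φ(66) = 20, φ(67) = 66, φ(68) = 32, φ(69) = 44, φ(70) = 24, φ(71) = 70, φ(72) = 24, φ(73) = 72, φ(74) = 36, φ(75) = 40, φ(76) = 36, φ(77) = 60, φ(78) = 24, φ(79) = 78, φ(80) = 32, φ(81) = 54, φ(82) = 40, φ(83) = 82, φ(84) = 24, φ(85) = 64, φ(86) = 42. Summing all 86 values: 2272. (Average order: Σ_{n ≤ x} φ(n) ~ (3/π²) x². For x = 86, (3/π²)·86² ≈ 2248.11.)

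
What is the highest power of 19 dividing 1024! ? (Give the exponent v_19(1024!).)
v_19(1024!) = 55

Legendre's formula: v_p(n!) = Σ_{k ≥ 1} ⌊n / p^k⌋. For p = 19, n = 1024, the terms are:
  ⌊1024/19^1⌋ = ⌊1024/19⌋ = 53
  ⌊1024/19^2⌋ = ⌊1024/361⌋ = 2
(the next term ⌊1024/19^3⌋ = 0, terminating the sum). Summing: v_19(1024!) = 53 + 2 = 55.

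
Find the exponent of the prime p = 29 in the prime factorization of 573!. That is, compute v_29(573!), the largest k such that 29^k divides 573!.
v_29(573!) = 19

Legendre's formula: v_p(n!) = Σ_{k ≥ 1} ⌊n / p^k⌋. For p = 29, n = 573, the terms are:
  ⌊573/29^1⌋ = ⌊573/29⌋ = 19
(the next term ⌊573/29^2⌋ = 0, terminating the sum). Summing: v_29(573!) = 19 = 19.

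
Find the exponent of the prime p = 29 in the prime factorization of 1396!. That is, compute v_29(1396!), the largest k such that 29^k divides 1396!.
v_29(1396!) = 49

Legendre's formula: v_p(n!) = Σ_{k ≥ 1} ⌊n / p^k⌋. For p = 29, n = 1396, the terms are:
  ⌊1396/29^1⌋ = ⌊1396/29⌋ = 48
  ⌊1396/29^2⌋ = ⌊1396/841⌋ = 1
(the next term ⌊1396/29^3⌋ = 0, terminating the sum). Summing: v_29(1396!) = 48 + 1 = 49.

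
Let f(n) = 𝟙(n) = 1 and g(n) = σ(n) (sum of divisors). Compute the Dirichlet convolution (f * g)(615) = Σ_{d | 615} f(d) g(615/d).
(𝟙 * σ)(615) = 1505

Divisors of 615: [1, 3, 5, 15, 41, 123, 205, 615]. For each d | 615:
  d = 1: 𝟙(1) · σ(615/1) = 1 · 1008 = 1008
  d = 3: 𝟙(3) · σ(615/3) = 1 · 252 = 252
  d = 5: 𝟙(5) · σ(615/5) = 1 · 168 = 168
  d = 15: 𝟙(15) · σ(615/15) = 1 · 42 = 42
  d = 41: 𝟙(41) · σ(615/41) = 1 · 24 = 24
  d = 123: 𝟙(123) · σ(615/123) = 1 · 6 = 6
  d = 205: 𝟙(205) · σ(615/205) = 1 · 4 = 4
  d = 615: 𝟙(615) · σ(615/615) = 1 · 1 = 1
Summing: (𝟙 * σ)(615) = 1008 + 252 + 168 + 42 + 24 + 6 + 4 + 1 = 1505.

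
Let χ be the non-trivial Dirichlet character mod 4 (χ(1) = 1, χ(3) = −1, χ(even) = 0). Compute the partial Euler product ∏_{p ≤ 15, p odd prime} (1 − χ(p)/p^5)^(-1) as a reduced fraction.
∏ = 700807599951834375/703510729567397888

The odd primes p ≤ 15 are [3, 5, 7, 11, 13]. For each, χ(p) = 1 if p ≡ 1 mod 4, χ(p) = −1 if p ≡ 3 mod 4. Taking (1 − χ(p)/p^5)^(-1) = p^5/(p^5 − χ(p)): (1 − (-1)/3^5)^(-1) · (1 − (1)/5^5)^(-1) · (1 − (-1)/7^5)^(-1) · (1 − (-1)/11^5)^(-1) · (1 − (1)/13^5)^(-1) = 700807599951834375/703510729567397888.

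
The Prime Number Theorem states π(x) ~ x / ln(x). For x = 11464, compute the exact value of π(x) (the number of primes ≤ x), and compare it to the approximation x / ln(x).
π(11464) = 1381;  x/ln(x) ≈ 1226.49;  relative error ≈ 11.19%.

Directly count primes up to 11464: π(11464) = 1381. The PNT approximation gives 11464/ln(11464) ≈ 11464/9.34697 ≈ 1226.49. Relative error (π(x) − x/ln(x)) / π(x) ≈ 11.19%; the approximation is known to undercount slightly (Li(x) is a better estimate).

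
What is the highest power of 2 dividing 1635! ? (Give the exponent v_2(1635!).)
v_2(1635!) = 1629

Legendre's formula: v_p(n!) = Σ_{k ≥ 1} ⌊n / p^k⌋. For p = 2, n = 1635, the terms are:
  ⌊1635/2^1⌋ = ⌊1635/2⌋ = 817
  ⌊1635/2^2⌋ = ⌊1635/4⌋ = 408
  ⌊1635/2^3⌋ = ⌊1635/8⌋ = 204
  ⌊1635/2^4⌋ = ⌊1635/16⌋ = 102
  ⌊1635/2^5⌋ = ⌊1635/32⌋ = 51
  ⌊1635/2^6⌋ = ⌊1635/64⌋ = 25
  ⌊1635/2^7⌋ = ⌊1635/128⌋ = 12
  ⌊1635/2^8⌋ = ⌊1635/256⌋ = 6
  ⌊1635/2^9⌋ = ⌊1635/512⌋ = 3
  ⌊1635/2^10⌋ = ⌊1635/1024⌋ = 1
(the next term ⌊1635/2^11⌋ = 0, terminating the sum). Summing: v_2(1635!) = 817 + 408 + 204 + 102 + 51 + 25 + 12 + 6 + 3 + 1 = 1629.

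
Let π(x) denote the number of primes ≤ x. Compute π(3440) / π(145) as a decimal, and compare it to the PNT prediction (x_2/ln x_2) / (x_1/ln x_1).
π(3440)/π(145) = 481/34 ≈ 14.1471;  PNT prediction ≈ 14.4990.

π(145) = 34 and π(3440) = 481, so π(3440)/π(145) ≈ 14.1471. The PNT-predicted ratio is (3440/ln(3440)) / (145/ln(145)) ≈ 14.4990. The two agree to within a few percent, as expected.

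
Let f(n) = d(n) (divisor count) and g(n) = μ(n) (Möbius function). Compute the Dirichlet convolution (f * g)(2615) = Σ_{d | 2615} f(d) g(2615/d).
(d * μ)(2615) = 1

Divisors of 2615: [1, 5, 523, 2615]. For each d | 2615:
  d = 1: d(1) · μ(2615/1) = 1 · 1 = 1
  d = 5: d(5) · μ(2615/5) = 2 · -1 = -2
  d = 523: d(523) · μ(2615/523) = 2 · -1 = -2
  d = 2615: d(2615) · μ(2615/2615) = 4 · 1 = 4
Summing: (d * μ)(2615) = 1 + -2 + -2 + 4 = 1.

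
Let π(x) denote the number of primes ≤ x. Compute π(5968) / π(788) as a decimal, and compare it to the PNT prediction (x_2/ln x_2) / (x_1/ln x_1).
π(5968)/π(788) = 781/138 ≈ 5.6594;  PNT prediction ≈ 5.8099.

π(788) = 138 and π(5968) = 781, so π(5968)/π(788) ≈ 5.6594. The PNT-predicted ratio is (5968/ln(5968)) / (788/ln(788)) ≈ 5.8099. The two agree to within a few percent, as expected.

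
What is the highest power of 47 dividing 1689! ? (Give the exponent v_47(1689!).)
v_47(1689!) = 35

Legendre's formula: v_p(n!) = Σ_{k ≥ 1} ⌊n / p^k⌋. For p = 47, n = 1689, the terms are:
  ⌊1689/47^1⌋ = ⌊1689/47⌋ = 35
(the next term ⌊1689/47^2⌋ = 0, terminating the sum). Summing: v_47(1689!) = 35 = 35.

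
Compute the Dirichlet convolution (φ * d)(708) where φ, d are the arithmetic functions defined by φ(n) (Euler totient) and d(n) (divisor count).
(φ * d)(708) = 1680

Divisors of 708: [1, 2, 3, 4, 6, 12, 59, 118, 177, 236, 354, 708]. For each d | 708:
  d = 1: φ(1) · d(708/1) = 1 · 12 = 12
  d = 2: φ(2) · d(708/2) = 1 · 8 = 8
  d = 3: φ(3) · d(708/3) = 2 · 6 = 12
  d = 4: φ(4) · d(708/4) = 2 · 4 = 8
  d = 6: φ(6) · d(708/6) = 2 · 4 = 8
  d = 12: φ(12) · d(708/12) = 4 · 2 = 8
  d = 59: φ(59) · d(708/59) = 58 · 6 = 348
  d = 118: φ(118) · d(708/118) = 58 · 4 = 232
  d = 177: φ(177) · d(708/177) = 116 · 3 = 348
  d = 236: φ(236) · d(708/236) = 116 · 2 = 232
  d = 354: φ(354) · d(708/354) = 116 · 2 = 232
  d = 708: φ(708) · d(708/708) = 232 · 1 = 232
Summing: (φ * d)(708) = 12 + 8 + 12 + 8 + 8 + 8 + 348 + 232 + 348 + 232 + 232 + 232 = 1680.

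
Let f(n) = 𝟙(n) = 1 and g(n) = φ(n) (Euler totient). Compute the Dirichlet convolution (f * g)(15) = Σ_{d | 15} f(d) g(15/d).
(𝟙 * φ)(15) = 15

Divisors of 15: [1, 3, 5, 15]. For each d | 15:
  d = 1: 𝟙(1) · φ(15/1) = 1 · 8 = 8
  d = 3: 𝟙(3) · φ(15/3) = 1 · 4 = 4
  d = 5: 𝟙(5) · φ(15/5) = 1 · 2 = 2
  d = 15: 𝟙(15) · φ(15/15) = 1 · 1 = 1
Summing: (𝟙 * φ)(15) = 8 + 4 + 2 + 1 = 15.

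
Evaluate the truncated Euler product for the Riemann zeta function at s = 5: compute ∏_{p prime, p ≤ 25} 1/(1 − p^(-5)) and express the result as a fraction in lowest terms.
∏ = 582482264223124461788463317320875/561738592476112179351889397970176

The primes p ≤ 25 are [2, 3, 5, 7, 11, 13, 17, 19, 23]. For each prime, (1 − 1/p^5)^(-1) = p^5 / (p^5 − 1). The product is (1 − 1/2^5)^(-1), (1 − 1/3^5)^(-1), (1 − 1/5^5)^(-1), (1 − 1/7^5)^(-1), (1 − 1/11^5)^(-1), (1 − 1/13^5)^(-1), (1 − 1/17^5)^(-1), (1 − 1/19^5)^(-1), (1 − 1/23^5)^(-1) = ∏ p^5 / (p^5 − 1) = 582482264223124461788463317320875/561738592476112179351889397970176.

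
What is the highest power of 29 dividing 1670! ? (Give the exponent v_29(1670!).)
v_29(1670!) = 58

Legendre's formula: v_p(n!) = Σ_{k ≥ 1} ⌊n / p^k⌋. For p = 29, n = 1670, the terms are:
  ⌊1670/29^1⌋ = ⌊1670/29⌋ = 57
  ⌊1670/29^2⌋ = ⌊1670/841⌋ = 1
(the next term ⌊1670/29^3⌋ = 0, terminating the sum). Summing: v_29(1670!) = 57 + 1 = 58.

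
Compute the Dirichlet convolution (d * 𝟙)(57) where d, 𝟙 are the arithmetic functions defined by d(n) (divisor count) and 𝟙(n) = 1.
(d * 𝟙)(57) = 9

Divisors of 57: [1, 3, 19, 57]. For each d | 57:
  d = 1: d(1) · 𝟙(57/1) = 1 · 1 = 1
  d = 3: d(3) · 𝟙(57/3) = 2 · 1 = 2
  d = 19: d(19) · 𝟙(57/19) = 2 · 1 = 2
  d = 57: d(57) · 𝟙(57/57) = 4 · 1 = 4
Summing: (d * 𝟙)(57) = 1 + 2 + 2 + 4 = 9.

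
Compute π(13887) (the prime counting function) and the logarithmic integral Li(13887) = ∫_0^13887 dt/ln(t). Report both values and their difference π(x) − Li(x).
π(13887) = 1641;  Li(13887) ≈ 1660.42;  π(x) − Li(x) ≈ -19.42.

Direct count of primes ≤ 13887 gives π(13887) = 1641. Numerical evaluation of the logarithmic integral gives Li(13887) ≈ 1660.42. The difference π(x) − Li(x) ≈ -19.42 is typically negative for small/moderate x (Li(x) overestimates), though Littlewood's theorem shows this sign changes infinitely often.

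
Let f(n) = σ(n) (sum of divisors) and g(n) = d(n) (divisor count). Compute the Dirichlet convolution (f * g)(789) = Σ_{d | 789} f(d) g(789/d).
(σ * d)(789) = 1596

Divisors of 789: [1, 3, 263, 789]. For each d | 789:
  d = 1: σ(1) · d(789/1) = 1 · 4 = 4
  d = 3: σ(3) · d(789/3) = 4 · 2 = 8
  d = 263: σ(263) · d(789/263) = 264 · 2 = 528
  d = 789: σ(789) · d(789/789) = 1056 · 1 = 1056
Summing: (σ * d)(789) = 4 + 8 + 528 + 1056 = 1596.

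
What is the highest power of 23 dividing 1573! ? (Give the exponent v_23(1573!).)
v_23(1573!) = 70

Legendre's formula: v_p(n!) = Σ_{k ≥ 1} ⌊n / p^k⌋. For p = 23, n = 1573, the terms are:
  ⌊1573/23^1⌋ = ⌊1573/23⌋ = 68
  ⌊1573/23^2⌋ = ⌊1573/529⌋ = 2
(the next term ⌊1573/23^3⌋ = 0, terminating the sum). Summing: v_23(1573!) = 68 + 2 = 70.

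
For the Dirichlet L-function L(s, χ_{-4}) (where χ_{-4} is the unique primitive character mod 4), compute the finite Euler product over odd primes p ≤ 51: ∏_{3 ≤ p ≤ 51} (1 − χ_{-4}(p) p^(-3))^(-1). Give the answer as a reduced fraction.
∏ = 5542372783760447569145696690995330585/5720007308274565543266215981884637184

The odd primes p ≤ 51 are [3, 5, 7, 11, 13, 17, 19, 23, 29, 31, 37, 41, 43, 47]. For each, χ(p) = 1 if p ≡ 1 mod 4, χ(p) = −1 if p ≡ 3 mod 4. Taking (1 − χ(p)/p^3)^(-1) = p^3/(p^3 − χ(p)): (1 − (-1)/3^3)^(-1) · (1 − (1)/5^3)^(-1) · (1 − (-1)/7^3)^(-1) · (1 − (-1)/11^3)^(-1) · (1 − (1)/13^3)^(-1) · (1 − (1)/17^3)^(-1) · (1 − (-1)/19^3)^(-1) · (1 − (-1)/23^3)^(-1) · (1 − (1)/29^3)^(-1) · (1 − (-1)/31^3)^(-1) · (1 − (1)/37^3)^(-1) · (1 − (1)/41^3)^(-1) · (1 − (-1)/43^3)^(-1) · (1 − (-1)/47^3)^(-1) = 5542372783760447569145696690995330585/5720007308274565543266215981884637184.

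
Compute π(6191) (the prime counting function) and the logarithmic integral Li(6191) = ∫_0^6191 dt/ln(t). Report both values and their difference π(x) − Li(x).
π(6191) = 804;  Li(6191) ≈ 822.33;  π(x) − Li(x) ≈ -18.33.

Direct count of primes ≤ 6191 gives π(6191) = 804. Numerical evaluation of the logarithmic integral gives Li(6191) ≈ 822.33. The difference π(x) − Li(x) ≈ -18.33 is typically negative for small/moderate x (Li(x) overestimates), though Littlewood's theorem shows this sign changes infinitely often.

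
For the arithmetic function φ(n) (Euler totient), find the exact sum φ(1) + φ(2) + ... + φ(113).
Σ_{n ≤ 113} φ(n) = 3948

Compute φ(n) for each 1 ≤ n ≤ 113: φ(1) = 1, φ(2) = 1, φ(3) = 2, φ(4) = 2, φ(5) = 4, φ(6) = 2, φ(7) = 6, φ(8) = 4, φ(9) = 6, φ(10) = 4, φ(11) = 10, φ(12) = 4, φ(13) = 12, φ(14) = 6, φ(15) = 8, φ(16) = 8, φ(17) = 16, φ(18) = 6, φ(19) = 18, φ(20) = 8, φ(21) = 12, φ(22) = 10, φ(23) = 22, φ(24) = 8, φ(25) = 20, φ(26) = 12, φ(27) = 18, φ(28) = 12, φ(29) = 28, φ(30) = 8, φ(31) = 30, φ(32) = 16, φ(33) = 20, φ(34) = 16, φ(35) = 24, φ(36) = 12, φ(37) = 36, φ(38) = 18, φ(39) = 24, φ(40) = 16, φ(41) = 40, φ(42) = 12, φ(43) = 42, φ(44) = 20, φ(45) = 24, φ(46) = 22, φ(47) = 46, φ(48) = 16, φ(49) = 42, φ(50) = 20, φ(51) = 32, φ(52) = 24, φ(53) = 52, φ(54) = 18, φ(55) = 40, φ(56) = 24, φ(57) = 36, φ(58) = 28, φ(59) = 58, φ(60) = 16, φ(61) = 60, φ(62) = 30, φ(63) = 36, φ(64) = 32, φ(65) = 48, φ(66) = 20, φ(67) = 66, φ(68) = 32, φ(69) = 44, φ(70) = 24, φ(71) = 70, φ(72) = 24, φ(73) = 72, φ(74) = 36, φ(75) = 40, φ(76) = 36, φ(77) = 60, φ(78) = 24, φ(79) = 78, φ(80) = 32, φ(81) = 54, φ(82) = 40, φ(83) = 82, φ(84) = 24, φ(85) = 64, φ(86) = 42, φ(87) = 56, φ(88) = 40, φ(89) = 88, φ(90) = 24, φ(91) = 72, φ(92) = 44, φ(93) = 60, φ(94) = 46, φ(95) = 72, φ(96) = 32, φ(97) = 96, φ(98) = 42, φ(99) = 60, φ(100) = 40, φ(101) = 100, φ(102) = 32, φ(103) = 102, φ(104) = 48, φ(105) = 48, φ(106) = 52, φ(107) = 106, φ(108) = 36, φ(109) = 108, φ(110) = 40, φ(111) = 72, φ(112) = 48, φ(113) = 112. Summing all 113 values: 3948. (Average order: Σ_{n ≤ x} φ(n) ~ (3/π²) x². For x = 113, (3/π²)·113² ≈ 3881.31.)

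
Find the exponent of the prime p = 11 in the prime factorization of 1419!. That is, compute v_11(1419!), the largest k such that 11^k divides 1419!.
v_11(1419!) = 141

Legendre's formula: v_p(n!) = Σ_{k ≥ 1} ⌊n / p^k⌋. For p = 11, n = 1419, the terms are:
  ⌊1419/11^1⌋ = ⌊1419/11⌋ = 129
  ⌊1419/11^2⌋ = ⌊1419/121⌋ = 11
  ⌊1419/11^3⌋ = ⌊1419/1331⌋ = 1
(the next term ⌊1419/11^4⌋ = 0, terminating the sum). Summing: v_11(1419!) = 129 + 11 + 1 = 141.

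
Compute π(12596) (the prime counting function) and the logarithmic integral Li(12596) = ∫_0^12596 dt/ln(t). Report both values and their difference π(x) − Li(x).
π(12596) = 1504;  Li(12596) ≈ 1524.39;  π(x) − Li(x) ≈ -20.39.

Direct count of primes ≤ 12596 gives π(12596) = 1504. Numerical evaluation of the logarithmic integral gives Li(12596) ≈ 1524.39. The difference π(x) − Li(x) ≈ -20.39 is typically negative for small/moderate x (Li(x) overestimates), though Littlewood's theorem shows this sign changes infinitely often.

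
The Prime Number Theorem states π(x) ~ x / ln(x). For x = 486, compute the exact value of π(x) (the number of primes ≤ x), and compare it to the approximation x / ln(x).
π(486) = 92;  x/ln(x) ≈ 78.56;  relative error ≈ 14.61%.

Directly count primes up to 486: π(486) = 92. The PNT approximation gives 486/ln(486) ≈ 486/6.18621 ≈ 78.56. Relative error (π(x) − x/ln(x)) / π(x) ≈ 14.61%; the approximation is known to undercount slightly (Li(x) is a better estimate).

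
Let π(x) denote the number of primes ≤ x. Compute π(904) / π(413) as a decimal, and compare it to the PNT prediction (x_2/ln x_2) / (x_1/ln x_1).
π(904)/π(413) = 154/80 ≈ 1.9250;  PNT prediction ≈ 1.9370.

π(413) = 80 and π(904) = 154, so π(904)/π(413) ≈ 1.9250. The PNT-predicted ratio is (904/ln(904)) / (413/ln(413)) ≈ 1.9370. The two agree to within a few percent, as expected.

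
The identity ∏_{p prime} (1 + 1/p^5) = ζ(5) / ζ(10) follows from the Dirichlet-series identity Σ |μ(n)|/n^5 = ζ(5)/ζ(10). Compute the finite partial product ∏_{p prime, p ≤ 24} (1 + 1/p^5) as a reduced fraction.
∏ = 2612085852729079932096672771072/2521568243390149185231442932125

The primes p ≤ 24 are [2, 3, 5, 7, 11, 13, 17, 19, 23]. For each, (1 + 1/p^5) = (p^5 + 1)/p^5. Multiplying these fractions over p ∈ [2, 3, 5, 7, 11, 13, 17, 19, 23] gives 2612085852729079932096672771072/2521568243390149185231442932125. (In the limit P → ∞ this tends to ζ(5)/ζ(10).)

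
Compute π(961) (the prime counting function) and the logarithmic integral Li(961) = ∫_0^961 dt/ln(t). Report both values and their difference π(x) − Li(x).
π(961) = 162;  Li(961) ≈ 171.95;  π(x) − Li(x) ≈ -9.95.

Direct count of primes ≤ 961 gives π(961) = 162. Numerical evaluation of the logarithmic integral gives Li(961) ≈ 171.95. The difference π(x) − Li(x) ≈ -9.95 is typically negative for small/moderate x (Li(x) overestimates), though Littlewood's theorem shows this sign changes infinitely often.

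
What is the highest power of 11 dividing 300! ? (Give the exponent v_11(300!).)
v_11(300!) = 29

Legendre's formula: v_p(n!) = Σ_{k ≥ 1} ⌊n / p^k⌋. For p = 11, n = 300, the terms are:
  ⌊300/11^1⌋ = ⌊300/11⌋ = 27
  ⌊300/11^2⌋ = ⌊300/121⌋ = 2
(the next term ⌊300/11^3⌋ = 0, terminating the sum). Summing: v_11(300!) = 27 + 2 = 29.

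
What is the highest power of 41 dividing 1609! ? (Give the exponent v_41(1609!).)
v_41(1609!) = 39

Legendre's formula: v_p(n!) = Σ_{k ≥ 1} ⌊n / p^k⌋. For p = 41, n = 1609, the terms are:
  ⌊1609/41^1⌋ = ⌊1609/41⌋ = 39
(the next term ⌊1609/41^2⌋ = 0, terminating the sum). Summing: v_41(1609!) = 39 = 39.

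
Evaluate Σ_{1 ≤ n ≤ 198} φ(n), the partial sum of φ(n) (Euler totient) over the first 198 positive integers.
Σ_{n ≤ 198} φ(n) = 11954

Compute φ(n) for each 1 ≤ n ≤ 198: φ(1) = 1, φ(2) = 1, φ(3) = 2, φ(4) = 2, φ(5) = 4, φ(6) = 2, φ(7) = 6, φ(8) = 4, φ(9) = 6, φ(10) = 4, φ(11) = 10, φ(12) = 4, φ(13) = 12, φ(14) = 6, φ(15) = 8, φ(16) = 8, φ(17) = 16, φ(18) = 6, φ(19) = 18, φ(20) = 8, φ(21) = 12, φ(22) = 10, φ(23) = 22, φ(24) = 8, φ(25) = 20, φ(26) = 12, φ(27) = 18, φ(28) = 12, φ(29) = 28, φ(30) = 8, φ(31) = 30, φ(32) = 16, φ(33) = 20, φ(34) = 16, φ(35) = 24, φ(36) = 12, φ(37) = 36, φ(38) = 18, φ(39) = 24, φ(40) = 16, φ(41) = 40, φ(42) = 12, φ(43) = 42, φ(44) = 20, φ(45) = 24, φ(46) = 22, φ(47) = 46, φ(48) = 16, φ(49) = 42, φ(50) = 20, φ(51) = 32, φ(52) = 24, φ(53) = 52, φ(54) = 18, φ(55) = 40, φ(56) = 24, φ(57) = 36, φ(58) = 28, φ(59) = 58, φ(60) = 16, φ(61) = 60, φ(62) = 30, φ(63) = 36, φ(64) = 32, φ(65) = 48, φ(66) = 20, φ(67) = 66, φ(68) = 32, φ(69) = 44, φ(70) = 24, φ(71) = 70, φ(72) = 24, φ(73) = 72, φ(74) = 36, φ(75) = 40, φ(76) = 36, φ(77) = 60, φ(78) = 24, φ(79) = 78, φ(80) = 32, φ(81) = 54, φ(82) = 40, φ(83) = 82, φ(84) = 24, φ(85) = 64, φ(86) = 42, φ(87) = 56, φ(88) = 40, φ(89) = 88, φ(90) = 24, φ(91) = 72, φ(92) = 44, φ(93) = 60, φ(94) = 46, φ(95) = 72, φ(96) = 32, φ(97) = 96, φ(98) = 42, φ(99) = 60, φ(100) = 40, φ(101) = 100, φ(102) = 32, φ(103) = 102, φ(104) = 48, φ(105) = 48, φ(106) = 52, φ(107) = 106, φ(108) = 36, φ(109) = 108, φ(110) = 40, φ(111) = 72, φ(112) = 48, φ(113) = 112, φ(114) = 36, φ(115) = 88, φ(116) = 56, φ(117) = 72, φ(118) = 58, φ(119) = 96, φ(120) = 32, φ(121) = 110, φ(122) = 60, φ(123) = 80, φ(124) = 60, φ(125) = 100, φ(126) = 36, φ(127) = 126, φ(128) = 64, φ(129) = 84, φ(130) = 48, φ(131) = 130, φ(132) = 40, φ(133) = 108, φ(134) = 66, φ(135) = 72, φ(136) = 64, φ(137) = 136, φ(138) = 44, φ(139) = 138, φ(140) = 48, φ(141) = 92, φ(142) = 70, φ(143) = 120, φ(144) = 48, φ(145) = 112, φ(146) = 72, φ(147) = 84, φ(148) = 72, φ(149) = 148, φ(150) = 40, φ(151) = 150, φ(152) = 72, φ(153) = 96, φ(154) = 60, φ(155) = 120, φ(156) = 48, φ(157) = 156, φ(158) = 78, φ(159) = 104, φ(160) = 64, φ(161) = 132, φ(162) = 54, φ(163) = 162, φ(164) = 80, φ(165) = 80, φ(166) = 82, φ(167) = 166, φ(168) = 48, φ(169) = 156, φ(170) = 64, φ(171) = 108, φ(172) = 84, φ(173) = 172, φ(174) = 56, φ(175) = 120, φ(176) = 80, φ(177) = 116, φ(178) = 88, φ(179) = 178, φ(180) = 48, φ(181) = 180, φ(182) = 72, φ(183) = 120, φ(184) = 88, φ(185) = 144, φ(186) = 60, φ(187) = 160, φ(188) = 92, φ(189) = 108, φ(190) = 72, φ(191) = 190, φ(192) = 64, φ(193) = 192, φ(194) = 96, φ(195) = 96, φ(196) = 84, φ(197) = 196, φ(198) = 60. Summing all 198 values: 11954. (Average order: Σ_{n ≤ x} φ(n) ~ (3/π²) x². For x = 198, (3/π²)·198² ≈ 11916.59.)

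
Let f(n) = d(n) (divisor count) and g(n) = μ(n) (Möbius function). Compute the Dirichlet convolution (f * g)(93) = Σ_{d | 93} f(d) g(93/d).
(d * μ)(93) = 1

Divisors of 93: [1, 3, 31, 93]. For each d | 93:
  d = 1: d(1) · μ(93/1) = 1 · 1 = 1
  d = 3: d(3) · μ(93/3) = 2 · -1 = -2
  d = 31: d(31) · μ(93/31) = 2 · -1 = -2
  d = 93: d(93) · μ(93/93) = 4 · 1 = 4
Summing: (d * μ)(93) = 1 + -2 + -2 + 4 = 1.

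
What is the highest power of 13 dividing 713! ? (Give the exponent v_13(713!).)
v_13(713!) = 58

Legendre's formula: v_p(n!) = Σ_{k ≥ 1} ⌊n / p^k⌋. For p = 13, n = 713, the terms are:
  ⌊713/13^1⌋ = ⌊713/13⌋ = 54
  ⌊713/13^2⌋ = ⌊713/169⌋ = 4
(the next term ⌊713/13^3⌋ = 0, terminating the sum). Summing: v_13(713!) = 54 + 4 = 58.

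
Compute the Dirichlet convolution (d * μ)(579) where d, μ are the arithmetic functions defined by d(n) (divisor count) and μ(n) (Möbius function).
(d * μ)(579) = 1

Divisors of 579: [1, 3, 193, 579]. For each d | 579:
  d = 1: d(1) · μ(579/1) = 1 · 1 = 1
  d = 3: d(3) · μ(579/3) = 2 · -1 = -2
  d = 193: d(193) · μ(579/193) = 2 · -1 = -2
  d = 579: d(579) · μ(579/579) = 4 · 1 = 4
Summing: (d * μ)(579) = 1 + -2 + -2 + 4 = 1.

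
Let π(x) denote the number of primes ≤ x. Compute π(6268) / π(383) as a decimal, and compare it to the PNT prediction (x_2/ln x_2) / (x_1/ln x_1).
π(6268)/π(383) = 814/76 ≈ 10.7105;  PNT prediction ≈ 11.1335.

π(383) = 76 and π(6268) = 814, so π(6268)/π(383) ≈ 10.7105. The PNT-predicted ratio is (6268/ln(6268)) / (383/ln(383)) ≈ 11.1335. The two agree to within a few percent, as expected.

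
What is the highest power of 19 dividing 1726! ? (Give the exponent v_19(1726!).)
v_19(1726!) = 94

Legendre's formula: v_p(n!) = Σ_{k ≥ 1} ⌊n / p^k⌋. For p = 19, n = 1726, the terms are:
  ⌊1726/19^1⌋ = ⌊1726/19⌋ = 90
  ⌊1726/19^2⌋ = ⌊1726/361⌋ = 4
(the next term ⌊1726/19^3⌋ = 0, terminating the sum). Summing: v_19(1726!) = 90 + 4 = 94.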